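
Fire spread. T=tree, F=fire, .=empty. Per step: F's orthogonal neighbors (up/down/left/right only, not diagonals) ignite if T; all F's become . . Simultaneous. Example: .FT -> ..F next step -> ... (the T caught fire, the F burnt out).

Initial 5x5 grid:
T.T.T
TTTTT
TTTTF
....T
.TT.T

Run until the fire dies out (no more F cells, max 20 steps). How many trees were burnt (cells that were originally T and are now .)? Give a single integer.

Answer: 14

Derivation:
Step 1: +3 fires, +1 burnt (F count now 3)
Step 2: +4 fires, +3 burnt (F count now 4)
Step 3: +2 fires, +4 burnt (F count now 2)
Step 4: +3 fires, +2 burnt (F count now 3)
Step 5: +1 fires, +3 burnt (F count now 1)
Step 6: +1 fires, +1 burnt (F count now 1)
Step 7: +0 fires, +1 burnt (F count now 0)
Fire out after step 7
Initially T: 16, now '.': 23
Total burnt (originally-T cells now '.'): 14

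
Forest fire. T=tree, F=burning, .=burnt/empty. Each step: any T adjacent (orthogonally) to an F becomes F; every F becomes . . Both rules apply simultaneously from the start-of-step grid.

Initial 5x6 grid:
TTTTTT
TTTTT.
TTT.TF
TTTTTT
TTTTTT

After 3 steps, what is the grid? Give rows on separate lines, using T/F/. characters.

Step 1: 2 trees catch fire, 1 burn out
  TTTTTT
  TTTTT.
  TTT.F.
  TTTTTF
  TTTTTT
Step 2: 3 trees catch fire, 2 burn out
  TTTTTT
  TTTTF.
  TTT...
  TTTTF.
  TTTTTF
Step 3: 4 trees catch fire, 3 burn out
  TTTTFT
  TTTF..
  TTT...
  TTTF..
  TTTTF.

TTTTFT
TTTF..
TTT...
TTTF..
TTTTF.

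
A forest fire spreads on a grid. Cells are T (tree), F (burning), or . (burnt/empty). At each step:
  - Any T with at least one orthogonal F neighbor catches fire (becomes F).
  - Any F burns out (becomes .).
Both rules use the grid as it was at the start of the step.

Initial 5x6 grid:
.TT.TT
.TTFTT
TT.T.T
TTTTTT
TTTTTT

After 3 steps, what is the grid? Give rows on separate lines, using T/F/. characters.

Step 1: 3 trees catch fire, 1 burn out
  .TT.TT
  .TF.FT
  TT.F.T
  TTTTTT
  TTTTTT
Step 2: 5 trees catch fire, 3 burn out
  .TF.FT
  .F...F
  TT...T
  TTTFTT
  TTTTTT
Step 3: 7 trees catch fire, 5 burn out
  .F...F
  ......
  TF...F
  TTF.FT
  TTTFTT

.F...F
......
TF...F
TTF.FT
TTTFTT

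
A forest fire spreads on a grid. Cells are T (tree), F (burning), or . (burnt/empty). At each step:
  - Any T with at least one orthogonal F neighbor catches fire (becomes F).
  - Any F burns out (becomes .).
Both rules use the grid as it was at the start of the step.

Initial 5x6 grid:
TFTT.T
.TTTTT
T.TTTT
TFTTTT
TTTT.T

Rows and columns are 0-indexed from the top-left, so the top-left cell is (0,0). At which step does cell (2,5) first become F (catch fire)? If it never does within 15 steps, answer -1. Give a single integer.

Step 1: cell (2,5)='T' (+6 fires, +2 burnt)
Step 2: cell (2,5)='T' (+7 fires, +6 burnt)
Step 3: cell (2,5)='T' (+4 fires, +7 burnt)
Step 4: cell (2,5)='T' (+3 fires, +4 burnt)
Step 5: cell (2,5)='F' (+3 fires, +3 burnt)
  -> target ignites at step 5
Step 6: cell (2,5)='.' (+1 fires, +3 burnt)
Step 7: cell (2,5)='.' (+0 fires, +1 burnt)
  fire out at step 7

5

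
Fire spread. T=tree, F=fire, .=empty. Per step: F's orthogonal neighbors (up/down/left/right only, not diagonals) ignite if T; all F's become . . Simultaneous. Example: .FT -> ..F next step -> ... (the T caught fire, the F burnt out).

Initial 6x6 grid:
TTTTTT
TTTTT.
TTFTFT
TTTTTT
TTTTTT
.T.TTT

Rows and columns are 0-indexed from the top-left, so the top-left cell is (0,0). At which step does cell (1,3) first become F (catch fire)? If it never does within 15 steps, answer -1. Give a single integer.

Step 1: cell (1,3)='T' (+7 fires, +2 burnt)
Step 2: cell (1,3)='F' (+10 fires, +7 burnt)
  -> target ignites at step 2
Step 3: cell (1,3)='.' (+9 fires, +10 burnt)
Step 4: cell (1,3)='.' (+5 fires, +9 burnt)
Step 5: cell (1,3)='.' (+0 fires, +5 burnt)
  fire out at step 5

2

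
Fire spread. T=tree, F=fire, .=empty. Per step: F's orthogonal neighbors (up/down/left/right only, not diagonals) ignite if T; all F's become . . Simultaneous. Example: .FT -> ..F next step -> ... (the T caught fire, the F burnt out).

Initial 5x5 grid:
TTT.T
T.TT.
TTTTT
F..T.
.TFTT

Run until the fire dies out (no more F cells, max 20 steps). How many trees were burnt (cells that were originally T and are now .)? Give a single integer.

Step 1: +3 fires, +2 burnt (F count now 3)
Step 2: +4 fires, +3 burnt (F count now 4)
Step 3: +3 fires, +4 burnt (F count now 3)
Step 4: +4 fires, +3 burnt (F count now 4)
Step 5: +1 fires, +4 burnt (F count now 1)
Step 6: +0 fires, +1 burnt (F count now 0)
Fire out after step 6
Initially T: 16, now '.': 24
Total burnt (originally-T cells now '.'): 15

Answer: 15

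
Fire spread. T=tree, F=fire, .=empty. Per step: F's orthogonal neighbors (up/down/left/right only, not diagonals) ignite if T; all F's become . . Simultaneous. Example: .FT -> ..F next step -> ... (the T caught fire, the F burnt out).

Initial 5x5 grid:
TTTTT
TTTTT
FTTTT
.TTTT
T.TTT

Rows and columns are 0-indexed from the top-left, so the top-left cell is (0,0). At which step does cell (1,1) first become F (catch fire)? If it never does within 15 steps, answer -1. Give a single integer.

Step 1: cell (1,1)='T' (+2 fires, +1 burnt)
Step 2: cell (1,1)='F' (+4 fires, +2 burnt)
  -> target ignites at step 2
Step 3: cell (1,1)='.' (+4 fires, +4 burnt)
Step 4: cell (1,1)='.' (+5 fires, +4 burnt)
Step 5: cell (1,1)='.' (+4 fires, +5 burnt)
Step 6: cell (1,1)='.' (+2 fires, +4 burnt)
Step 7: cell (1,1)='.' (+0 fires, +2 burnt)
  fire out at step 7

2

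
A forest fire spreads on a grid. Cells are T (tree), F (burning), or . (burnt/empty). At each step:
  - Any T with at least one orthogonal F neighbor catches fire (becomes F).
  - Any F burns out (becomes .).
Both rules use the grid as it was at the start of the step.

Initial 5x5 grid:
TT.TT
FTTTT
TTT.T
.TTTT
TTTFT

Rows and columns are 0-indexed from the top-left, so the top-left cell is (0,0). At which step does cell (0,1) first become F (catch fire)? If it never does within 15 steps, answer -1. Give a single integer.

Step 1: cell (0,1)='T' (+6 fires, +2 burnt)
Step 2: cell (0,1)='F' (+6 fires, +6 burnt)
  -> target ignites at step 2
Step 3: cell (0,1)='.' (+5 fires, +6 burnt)
Step 4: cell (0,1)='.' (+2 fires, +5 burnt)
Step 5: cell (0,1)='.' (+1 fires, +2 burnt)
Step 6: cell (0,1)='.' (+0 fires, +1 burnt)
  fire out at step 6

2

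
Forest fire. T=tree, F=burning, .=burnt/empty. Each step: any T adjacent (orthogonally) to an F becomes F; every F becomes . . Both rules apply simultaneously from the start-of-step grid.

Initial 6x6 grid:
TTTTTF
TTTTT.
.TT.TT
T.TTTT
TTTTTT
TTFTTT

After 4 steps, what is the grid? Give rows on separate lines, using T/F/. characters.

Step 1: 4 trees catch fire, 2 burn out
  TTTTF.
  TTTTT.
  .TT.TT
  T.TTTT
  TTFTTT
  TF.FTT
Step 2: 7 trees catch fire, 4 burn out
  TTTF..
  TTTTF.
  .TT.TT
  T.FTTT
  TF.FTT
  F...FT
Step 3: 8 trees catch fire, 7 burn out
  TTF...
  TTTF..
  .TF.FT
  T..FTT
  F...FT
  .....F
Step 4: 7 trees catch fire, 8 burn out
  TF....
  TTF...
  .F...F
  F...FT
  .....F
  ......

TF....
TTF...
.F...F
F...FT
.....F
......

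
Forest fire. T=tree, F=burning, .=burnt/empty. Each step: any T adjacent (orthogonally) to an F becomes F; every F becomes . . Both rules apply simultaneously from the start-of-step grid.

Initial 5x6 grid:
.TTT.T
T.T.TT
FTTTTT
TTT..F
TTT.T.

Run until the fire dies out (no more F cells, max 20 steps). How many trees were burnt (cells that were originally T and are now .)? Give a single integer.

Answer: 19

Derivation:
Step 1: +4 fires, +2 burnt (F count now 4)
Step 2: +5 fires, +4 burnt (F count now 5)
Step 3: +6 fires, +5 burnt (F count now 6)
Step 4: +2 fires, +6 burnt (F count now 2)
Step 5: +2 fires, +2 burnt (F count now 2)
Step 6: +0 fires, +2 burnt (F count now 0)
Fire out after step 6
Initially T: 20, now '.': 29
Total burnt (originally-T cells now '.'): 19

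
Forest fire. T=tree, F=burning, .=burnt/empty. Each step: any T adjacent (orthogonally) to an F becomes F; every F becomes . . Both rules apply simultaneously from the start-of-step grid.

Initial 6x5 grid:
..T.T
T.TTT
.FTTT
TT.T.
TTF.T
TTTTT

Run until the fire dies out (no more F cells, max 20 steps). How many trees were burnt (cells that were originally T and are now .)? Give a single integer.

Answer: 19

Derivation:
Step 1: +4 fires, +2 burnt (F count now 4)
Step 2: +6 fires, +4 burnt (F count now 6)
Step 3: +6 fires, +6 burnt (F count now 6)
Step 4: +2 fires, +6 burnt (F count now 2)
Step 5: +1 fires, +2 burnt (F count now 1)
Step 6: +0 fires, +1 burnt (F count now 0)
Fire out after step 6
Initially T: 20, now '.': 29
Total burnt (originally-T cells now '.'): 19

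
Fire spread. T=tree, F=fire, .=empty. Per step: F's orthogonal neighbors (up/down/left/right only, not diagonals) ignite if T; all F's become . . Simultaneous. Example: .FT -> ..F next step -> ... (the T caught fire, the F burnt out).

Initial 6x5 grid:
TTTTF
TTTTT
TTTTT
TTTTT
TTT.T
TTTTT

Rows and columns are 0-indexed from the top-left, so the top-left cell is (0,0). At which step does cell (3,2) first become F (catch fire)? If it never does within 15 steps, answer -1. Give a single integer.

Step 1: cell (3,2)='T' (+2 fires, +1 burnt)
Step 2: cell (3,2)='T' (+3 fires, +2 burnt)
Step 3: cell (3,2)='T' (+4 fires, +3 burnt)
Step 4: cell (3,2)='T' (+5 fires, +4 burnt)
Step 5: cell (3,2)='F' (+4 fires, +5 burnt)
  -> target ignites at step 5
Step 6: cell (3,2)='.' (+4 fires, +4 burnt)
Step 7: cell (3,2)='.' (+3 fires, +4 burnt)
Step 8: cell (3,2)='.' (+2 fires, +3 burnt)
Step 9: cell (3,2)='.' (+1 fires, +2 burnt)
Step 10: cell (3,2)='.' (+0 fires, +1 burnt)
  fire out at step 10

5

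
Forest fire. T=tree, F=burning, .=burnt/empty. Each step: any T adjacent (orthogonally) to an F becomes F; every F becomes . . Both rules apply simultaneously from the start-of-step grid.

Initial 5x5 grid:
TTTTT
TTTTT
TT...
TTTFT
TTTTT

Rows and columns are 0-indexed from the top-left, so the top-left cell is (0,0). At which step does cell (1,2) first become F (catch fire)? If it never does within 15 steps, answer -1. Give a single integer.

Step 1: cell (1,2)='T' (+3 fires, +1 burnt)
Step 2: cell (1,2)='T' (+3 fires, +3 burnt)
Step 3: cell (1,2)='T' (+3 fires, +3 burnt)
Step 4: cell (1,2)='T' (+3 fires, +3 burnt)
Step 5: cell (1,2)='F' (+3 fires, +3 burnt)
  -> target ignites at step 5
Step 6: cell (1,2)='.' (+3 fires, +3 burnt)
Step 7: cell (1,2)='.' (+2 fires, +3 burnt)
Step 8: cell (1,2)='.' (+1 fires, +2 burnt)
Step 9: cell (1,2)='.' (+0 fires, +1 burnt)
  fire out at step 9

5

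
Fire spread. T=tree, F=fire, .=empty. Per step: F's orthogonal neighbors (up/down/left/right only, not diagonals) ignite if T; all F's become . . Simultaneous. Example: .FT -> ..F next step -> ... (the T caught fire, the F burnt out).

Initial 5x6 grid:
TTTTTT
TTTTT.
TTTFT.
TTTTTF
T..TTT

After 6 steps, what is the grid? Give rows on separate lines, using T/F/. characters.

Step 1: 6 trees catch fire, 2 burn out
  TTTTTT
  TTTFT.
  TTF.F.
  TTTFF.
  T..TTF
Step 2: 7 trees catch fire, 6 burn out
  TTTFTT
  TTF.F.
  TF....
  TTF...
  T..FF.
Step 3: 5 trees catch fire, 7 burn out
  TTF.FT
  TF....
  F.....
  TF....
  T.....
Step 4: 4 trees catch fire, 5 burn out
  TF...F
  F.....
  ......
  F.....
  T.....
Step 5: 2 trees catch fire, 4 burn out
  F.....
  ......
  ......
  ......
  F.....
Step 6: 0 trees catch fire, 2 burn out
  ......
  ......
  ......
  ......
  ......

......
......
......
......
......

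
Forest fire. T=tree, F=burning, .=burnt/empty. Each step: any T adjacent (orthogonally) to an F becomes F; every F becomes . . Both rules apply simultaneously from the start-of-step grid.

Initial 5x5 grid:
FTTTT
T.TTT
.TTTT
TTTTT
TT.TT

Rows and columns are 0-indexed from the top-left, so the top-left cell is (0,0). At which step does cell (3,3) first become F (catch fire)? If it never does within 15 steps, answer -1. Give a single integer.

Step 1: cell (3,3)='T' (+2 fires, +1 burnt)
Step 2: cell (3,3)='T' (+1 fires, +2 burnt)
Step 3: cell (3,3)='T' (+2 fires, +1 burnt)
Step 4: cell (3,3)='T' (+3 fires, +2 burnt)
Step 5: cell (3,3)='T' (+4 fires, +3 burnt)
Step 6: cell (3,3)='F' (+3 fires, +4 burnt)
  -> target ignites at step 6
Step 7: cell (3,3)='.' (+4 fires, +3 burnt)
Step 8: cell (3,3)='.' (+2 fires, +4 burnt)
Step 9: cell (3,3)='.' (+0 fires, +2 burnt)
  fire out at step 9

6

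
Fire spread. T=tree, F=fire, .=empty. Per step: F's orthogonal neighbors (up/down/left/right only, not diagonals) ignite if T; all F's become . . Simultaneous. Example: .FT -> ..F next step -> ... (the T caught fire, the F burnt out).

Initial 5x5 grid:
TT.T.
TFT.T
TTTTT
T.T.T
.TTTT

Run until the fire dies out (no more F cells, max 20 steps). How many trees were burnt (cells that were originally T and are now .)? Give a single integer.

Step 1: +4 fires, +1 burnt (F count now 4)
Step 2: +3 fires, +4 burnt (F count now 3)
Step 3: +3 fires, +3 burnt (F count now 3)
Step 4: +2 fires, +3 burnt (F count now 2)
Step 5: +4 fires, +2 burnt (F count now 4)
Step 6: +1 fires, +4 burnt (F count now 1)
Step 7: +0 fires, +1 burnt (F count now 0)
Fire out after step 7
Initially T: 18, now '.': 24
Total burnt (originally-T cells now '.'): 17

Answer: 17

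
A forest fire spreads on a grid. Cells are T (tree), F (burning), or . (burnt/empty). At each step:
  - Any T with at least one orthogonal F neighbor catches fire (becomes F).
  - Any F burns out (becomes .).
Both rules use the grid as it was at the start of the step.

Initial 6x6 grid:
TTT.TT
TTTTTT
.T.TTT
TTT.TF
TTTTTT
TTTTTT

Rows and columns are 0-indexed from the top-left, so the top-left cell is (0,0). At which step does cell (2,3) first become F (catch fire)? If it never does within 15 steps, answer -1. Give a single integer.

Step 1: cell (2,3)='T' (+3 fires, +1 burnt)
Step 2: cell (2,3)='T' (+4 fires, +3 burnt)
Step 3: cell (2,3)='F' (+5 fires, +4 burnt)
  -> target ignites at step 3
Step 4: cell (2,3)='.' (+4 fires, +5 burnt)
Step 5: cell (2,3)='.' (+4 fires, +4 burnt)
Step 6: cell (2,3)='.' (+5 fires, +4 burnt)
Step 7: cell (2,3)='.' (+5 fires, +5 burnt)
Step 8: cell (2,3)='.' (+1 fires, +5 burnt)
Step 9: cell (2,3)='.' (+0 fires, +1 burnt)
  fire out at step 9

3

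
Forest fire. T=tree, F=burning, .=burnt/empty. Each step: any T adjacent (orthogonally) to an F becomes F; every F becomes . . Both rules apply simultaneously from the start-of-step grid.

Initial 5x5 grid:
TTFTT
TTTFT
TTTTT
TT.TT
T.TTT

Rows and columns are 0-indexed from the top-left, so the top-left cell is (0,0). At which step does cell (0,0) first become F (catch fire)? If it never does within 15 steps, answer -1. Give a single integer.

Step 1: cell (0,0)='T' (+5 fires, +2 burnt)
Step 2: cell (0,0)='F' (+6 fires, +5 burnt)
  -> target ignites at step 2
Step 3: cell (0,0)='.' (+4 fires, +6 burnt)
Step 4: cell (0,0)='.' (+4 fires, +4 burnt)
Step 5: cell (0,0)='.' (+1 fires, +4 burnt)
Step 6: cell (0,0)='.' (+1 fires, +1 burnt)
Step 7: cell (0,0)='.' (+0 fires, +1 burnt)
  fire out at step 7

2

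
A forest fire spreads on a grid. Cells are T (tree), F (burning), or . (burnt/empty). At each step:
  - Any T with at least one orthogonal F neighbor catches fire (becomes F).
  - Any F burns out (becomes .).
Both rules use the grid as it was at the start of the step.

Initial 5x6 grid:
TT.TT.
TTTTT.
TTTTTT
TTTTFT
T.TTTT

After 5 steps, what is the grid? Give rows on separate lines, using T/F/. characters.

Step 1: 4 trees catch fire, 1 burn out
  TT.TT.
  TTTTT.
  TTTTFT
  TTTF.F
  T.TTFT
Step 2: 6 trees catch fire, 4 burn out
  TT.TT.
  TTTTF.
  TTTF.F
  TTF...
  T.TF.F
Step 3: 5 trees catch fire, 6 burn out
  TT.TF.
  TTTF..
  TTF...
  TF....
  T.F...
Step 4: 4 trees catch fire, 5 burn out
  TT.F..
  TTF...
  TF....
  F.....
  T.....
Step 5: 3 trees catch fire, 4 burn out
  TT....
  TF....
  F.....
  ......
  F.....

TT....
TF....
F.....
......
F.....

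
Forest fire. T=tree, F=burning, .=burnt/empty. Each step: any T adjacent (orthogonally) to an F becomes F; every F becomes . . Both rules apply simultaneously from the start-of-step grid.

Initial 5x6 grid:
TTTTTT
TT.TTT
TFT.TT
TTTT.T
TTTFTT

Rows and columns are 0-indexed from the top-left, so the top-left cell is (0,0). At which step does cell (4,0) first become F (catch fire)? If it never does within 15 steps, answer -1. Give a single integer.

Step 1: cell (4,0)='T' (+7 fires, +2 burnt)
Step 2: cell (4,0)='T' (+6 fires, +7 burnt)
Step 3: cell (4,0)='F' (+4 fires, +6 burnt)
  -> target ignites at step 3
Step 4: cell (4,0)='.' (+2 fires, +4 burnt)
Step 5: cell (4,0)='.' (+4 fires, +2 burnt)
Step 6: cell (4,0)='.' (+2 fires, +4 burnt)
Step 7: cell (4,0)='.' (+0 fires, +2 burnt)
  fire out at step 7

3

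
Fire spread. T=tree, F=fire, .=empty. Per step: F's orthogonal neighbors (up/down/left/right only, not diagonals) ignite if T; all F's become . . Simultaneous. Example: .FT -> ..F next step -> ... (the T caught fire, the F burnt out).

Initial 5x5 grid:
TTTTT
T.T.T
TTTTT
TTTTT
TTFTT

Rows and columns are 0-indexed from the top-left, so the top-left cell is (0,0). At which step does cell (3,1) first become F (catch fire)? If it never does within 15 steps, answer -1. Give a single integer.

Step 1: cell (3,1)='T' (+3 fires, +1 burnt)
Step 2: cell (3,1)='F' (+5 fires, +3 burnt)
  -> target ignites at step 2
Step 3: cell (3,1)='.' (+5 fires, +5 burnt)
Step 4: cell (3,1)='.' (+3 fires, +5 burnt)
Step 5: cell (3,1)='.' (+4 fires, +3 burnt)
Step 6: cell (3,1)='.' (+2 fires, +4 burnt)
Step 7: cell (3,1)='.' (+0 fires, +2 burnt)
  fire out at step 7

2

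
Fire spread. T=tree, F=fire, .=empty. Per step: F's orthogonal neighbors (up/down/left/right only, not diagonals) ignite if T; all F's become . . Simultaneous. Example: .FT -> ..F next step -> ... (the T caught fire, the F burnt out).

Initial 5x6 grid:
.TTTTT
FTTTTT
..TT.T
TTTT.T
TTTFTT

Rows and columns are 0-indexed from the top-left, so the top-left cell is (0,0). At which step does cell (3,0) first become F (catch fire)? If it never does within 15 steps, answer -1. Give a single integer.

Step 1: cell (3,0)='T' (+4 fires, +2 burnt)
Step 2: cell (3,0)='T' (+6 fires, +4 burnt)
Step 3: cell (3,0)='T' (+6 fires, +6 burnt)
Step 4: cell (3,0)='F' (+4 fires, +6 burnt)
  -> target ignites at step 4
Step 5: cell (3,0)='.' (+2 fires, +4 burnt)
Step 6: cell (3,0)='.' (+1 fires, +2 burnt)
Step 7: cell (3,0)='.' (+0 fires, +1 burnt)
  fire out at step 7

4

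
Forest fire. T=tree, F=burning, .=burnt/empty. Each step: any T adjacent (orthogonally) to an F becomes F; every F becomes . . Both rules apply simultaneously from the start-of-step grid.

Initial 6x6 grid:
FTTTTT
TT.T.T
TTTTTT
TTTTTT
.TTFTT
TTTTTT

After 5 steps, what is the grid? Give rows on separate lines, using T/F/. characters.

Step 1: 6 trees catch fire, 2 burn out
  .FTTTT
  FT.T.T
  TTTTTT
  TTTFTT
  .TF.FT
  TTTFTT
Step 2: 10 trees catch fire, 6 burn out
  ..FTTT
  .F.T.T
  FTTFTT
  TTF.FT
  .F...F
  TTF.FT
Step 3: 10 trees catch fire, 10 burn out
  ...FTT
  ...F.T
  .FF.FT
  FF...F
  ......
  TF...F
Step 4: 3 trees catch fire, 10 burn out
  ....FT
  .....T
  .....F
  ......
  ......
  F.....
Step 5: 2 trees catch fire, 3 burn out
  .....F
  .....F
  ......
  ......
  ......
  ......

.....F
.....F
......
......
......
......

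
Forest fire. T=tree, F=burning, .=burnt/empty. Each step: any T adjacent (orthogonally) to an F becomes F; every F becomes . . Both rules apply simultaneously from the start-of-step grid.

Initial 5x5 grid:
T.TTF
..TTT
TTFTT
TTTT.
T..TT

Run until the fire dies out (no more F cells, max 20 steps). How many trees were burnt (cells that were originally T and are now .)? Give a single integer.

Answer: 16

Derivation:
Step 1: +6 fires, +2 burnt (F count now 6)
Step 2: +6 fires, +6 burnt (F count now 6)
Step 3: +2 fires, +6 burnt (F count now 2)
Step 4: +2 fires, +2 burnt (F count now 2)
Step 5: +0 fires, +2 burnt (F count now 0)
Fire out after step 5
Initially T: 17, now '.': 24
Total burnt (originally-T cells now '.'): 16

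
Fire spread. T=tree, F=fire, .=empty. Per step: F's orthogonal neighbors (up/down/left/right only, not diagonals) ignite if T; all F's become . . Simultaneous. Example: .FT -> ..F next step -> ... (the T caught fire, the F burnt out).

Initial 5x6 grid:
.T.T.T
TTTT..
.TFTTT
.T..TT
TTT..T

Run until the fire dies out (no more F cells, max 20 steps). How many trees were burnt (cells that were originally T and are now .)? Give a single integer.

Answer: 17

Derivation:
Step 1: +3 fires, +1 burnt (F count now 3)
Step 2: +4 fires, +3 burnt (F count now 4)
Step 3: +6 fires, +4 burnt (F count now 6)
Step 4: +3 fires, +6 burnt (F count now 3)
Step 5: +1 fires, +3 burnt (F count now 1)
Step 6: +0 fires, +1 burnt (F count now 0)
Fire out after step 6
Initially T: 18, now '.': 29
Total burnt (originally-T cells now '.'): 17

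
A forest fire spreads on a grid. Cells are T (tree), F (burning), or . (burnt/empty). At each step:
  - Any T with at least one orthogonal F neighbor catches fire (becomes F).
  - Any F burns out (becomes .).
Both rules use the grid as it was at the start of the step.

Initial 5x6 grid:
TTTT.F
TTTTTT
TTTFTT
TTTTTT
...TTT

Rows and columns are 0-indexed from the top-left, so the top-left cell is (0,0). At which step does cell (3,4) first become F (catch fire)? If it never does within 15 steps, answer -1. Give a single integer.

Step 1: cell (3,4)='T' (+5 fires, +2 burnt)
Step 2: cell (3,4)='F' (+8 fires, +5 burnt)
  -> target ignites at step 2
Step 3: cell (3,4)='.' (+6 fires, +8 burnt)
Step 4: cell (3,4)='.' (+4 fires, +6 burnt)
Step 5: cell (3,4)='.' (+1 fires, +4 burnt)
Step 6: cell (3,4)='.' (+0 fires, +1 burnt)
  fire out at step 6

2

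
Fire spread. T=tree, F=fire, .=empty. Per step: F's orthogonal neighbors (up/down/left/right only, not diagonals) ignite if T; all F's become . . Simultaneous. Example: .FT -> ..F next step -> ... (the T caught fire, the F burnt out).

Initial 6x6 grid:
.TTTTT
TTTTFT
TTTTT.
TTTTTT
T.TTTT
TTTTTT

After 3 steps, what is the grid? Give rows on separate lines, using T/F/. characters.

Step 1: 4 trees catch fire, 1 burn out
  .TTTFT
  TTTF.F
  TTTTF.
  TTTTTT
  T.TTTT
  TTTTTT
Step 2: 5 trees catch fire, 4 burn out
  .TTF.F
  TTF...
  TTTF..
  TTTTFT
  T.TTTT
  TTTTTT
Step 3: 6 trees catch fire, 5 burn out
  .TF...
  TF....
  TTF...
  TTTF.F
  T.TTFT
  TTTTTT

.TF...
TF....
TTF...
TTTF.F
T.TTFT
TTTTTT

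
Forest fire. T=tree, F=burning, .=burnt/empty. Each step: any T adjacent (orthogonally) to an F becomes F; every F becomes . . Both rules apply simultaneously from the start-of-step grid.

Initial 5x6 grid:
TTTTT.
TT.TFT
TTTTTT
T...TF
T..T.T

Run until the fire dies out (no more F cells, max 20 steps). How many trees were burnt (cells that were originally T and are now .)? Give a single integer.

Answer: 19

Derivation:
Step 1: +7 fires, +2 burnt (F count now 7)
Step 2: +2 fires, +7 burnt (F count now 2)
Step 3: +2 fires, +2 burnt (F count now 2)
Step 4: +2 fires, +2 burnt (F count now 2)
Step 5: +3 fires, +2 burnt (F count now 3)
Step 6: +2 fires, +3 burnt (F count now 2)
Step 7: +1 fires, +2 burnt (F count now 1)
Step 8: +0 fires, +1 burnt (F count now 0)
Fire out after step 8
Initially T: 20, now '.': 29
Total burnt (originally-T cells now '.'): 19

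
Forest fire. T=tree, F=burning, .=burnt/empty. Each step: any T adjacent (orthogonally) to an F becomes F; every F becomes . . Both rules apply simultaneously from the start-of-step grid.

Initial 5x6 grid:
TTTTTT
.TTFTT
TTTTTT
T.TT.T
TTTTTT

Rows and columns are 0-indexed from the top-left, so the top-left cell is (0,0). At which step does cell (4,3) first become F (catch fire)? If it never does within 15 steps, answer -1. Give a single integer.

Step 1: cell (4,3)='T' (+4 fires, +1 burnt)
Step 2: cell (4,3)='T' (+7 fires, +4 burnt)
Step 3: cell (4,3)='F' (+6 fires, +7 burnt)
  -> target ignites at step 3
Step 4: cell (4,3)='.' (+5 fires, +6 burnt)
Step 5: cell (4,3)='.' (+3 fires, +5 burnt)
Step 6: cell (4,3)='.' (+1 fires, +3 burnt)
Step 7: cell (4,3)='.' (+0 fires, +1 burnt)
  fire out at step 7

3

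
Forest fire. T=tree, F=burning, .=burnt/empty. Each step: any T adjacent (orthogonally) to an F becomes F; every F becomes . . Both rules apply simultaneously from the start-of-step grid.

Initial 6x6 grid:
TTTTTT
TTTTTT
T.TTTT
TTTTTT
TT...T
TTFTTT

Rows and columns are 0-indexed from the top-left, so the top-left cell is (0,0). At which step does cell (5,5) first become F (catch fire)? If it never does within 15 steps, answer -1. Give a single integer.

Step 1: cell (5,5)='T' (+2 fires, +1 burnt)
Step 2: cell (5,5)='T' (+3 fires, +2 burnt)
Step 3: cell (5,5)='F' (+3 fires, +3 burnt)
  -> target ignites at step 3
Step 4: cell (5,5)='.' (+3 fires, +3 burnt)
Step 5: cell (5,5)='.' (+4 fires, +3 burnt)
Step 6: cell (5,5)='.' (+5 fires, +4 burnt)
Step 7: cell (5,5)='.' (+6 fires, +5 burnt)
Step 8: cell (5,5)='.' (+4 fires, +6 burnt)
Step 9: cell (5,5)='.' (+1 fires, +4 burnt)
Step 10: cell (5,5)='.' (+0 fires, +1 burnt)
  fire out at step 10

3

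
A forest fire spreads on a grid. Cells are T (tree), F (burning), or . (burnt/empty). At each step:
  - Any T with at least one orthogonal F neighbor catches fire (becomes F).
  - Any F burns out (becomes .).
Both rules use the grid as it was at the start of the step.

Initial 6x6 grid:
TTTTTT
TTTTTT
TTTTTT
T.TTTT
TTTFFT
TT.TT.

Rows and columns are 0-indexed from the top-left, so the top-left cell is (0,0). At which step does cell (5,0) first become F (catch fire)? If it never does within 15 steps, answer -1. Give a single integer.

Step 1: cell (5,0)='T' (+6 fires, +2 burnt)
Step 2: cell (5,0)='T' (+5 fires, +6 burnt)
Step 3: cell (5,0)='T' (+6 fires, +5 burnt)
Step 4: cell (5,0)='F' (+7 fires, +6 burnt)
  -> target ignites at step 4
Step 5: cell (5,0)='.' (+4 fires, +7 burnt)
Step 6: cell (5,0)='.' (+2 fires, +4 burnt)
Step 7: cell (5,0)='.' (+1 fires, +2 burnt)
Step 8: cell (5,0)='.' (+0 fires, +1 burnt)
  fire out at step 8

4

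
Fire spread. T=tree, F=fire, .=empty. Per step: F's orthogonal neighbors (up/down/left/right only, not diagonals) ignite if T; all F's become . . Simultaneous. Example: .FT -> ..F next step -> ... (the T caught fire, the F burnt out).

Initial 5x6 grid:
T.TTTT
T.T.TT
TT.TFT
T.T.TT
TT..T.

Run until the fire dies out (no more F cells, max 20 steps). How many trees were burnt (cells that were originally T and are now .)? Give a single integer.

Step 1: +4 fires, +1 burnt (F count now 4)
Step 2: +4 fires, +4 burnt (F count now 4)
Step 3: +2 fires, +4 burnt (F count now 2)
Step 4: +1 fires, +2 burnt (F count now 1)
Step 5: +1 fires, +1 burnt (F count now 1)
Step 6: +0 fires, +1 burnt (F count now 0)
Fire out after step 6
Initially T: 20, now '.': 22
Total burnt (originally-T cells now '.'): 12

Answer: 12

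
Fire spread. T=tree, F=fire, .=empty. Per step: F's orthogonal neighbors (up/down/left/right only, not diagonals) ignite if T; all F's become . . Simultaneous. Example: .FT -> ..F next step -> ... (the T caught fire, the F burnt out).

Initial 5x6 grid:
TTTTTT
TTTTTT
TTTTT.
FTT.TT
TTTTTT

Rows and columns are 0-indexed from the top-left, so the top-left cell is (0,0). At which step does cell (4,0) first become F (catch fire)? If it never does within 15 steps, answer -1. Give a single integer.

Step 1: cell (4,0)='F' (+3 fires, +1 burnt)
  -> target ignites at step 1
Step 2: cell (4,0)='.' (+4 fires, +3 burnt)
Step 3: cell (4,0)='.' (+4 fires, +4 burnt)
Step 4: cell (4,0)='.' (+4 fires, +4 burnt)
Step 5: cell (4,0)='.' (+4 fires, +4 burnt)
Step 6: cell (4,0)='.' (+4 fires, +4 burnt)
Step 7: cell (4,0)='.' (+3 fires, +4 burnt)
Step 8: cell (4,0)='.' (+1 fires, +3 burnt)
Step 9: cell (4,0)='.' (+0 fires, +1 burnt)
  fire out at step 9

1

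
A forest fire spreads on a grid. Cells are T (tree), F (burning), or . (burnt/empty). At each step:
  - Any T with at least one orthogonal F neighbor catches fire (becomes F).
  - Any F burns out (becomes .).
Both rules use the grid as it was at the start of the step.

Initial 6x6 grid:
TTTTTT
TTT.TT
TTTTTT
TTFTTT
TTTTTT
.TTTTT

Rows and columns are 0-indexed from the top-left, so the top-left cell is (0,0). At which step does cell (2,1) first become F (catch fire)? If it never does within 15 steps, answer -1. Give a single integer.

Step 1: cell (2,1)='T' (+4 fires, +1 burnt)
Step 2: cell (2,1)='F' (+8 fires, +4 burnt)
  -> target ignites at step 2
Step 3: cell (2,1)='.' (+9 fires, +8 burnt)
Step 4: cell (2,1)='.' (+7 fires, +9 burnt)
Step 5: cell (2,1)='.' (+4 fires, +7 burnt)
Step 6: cell (2,1)='.' (+1 fires, +4 burnt)
Step 7: cell (2,1)='.' (+0 fires, +1 burnt)
  fire out at step 7

2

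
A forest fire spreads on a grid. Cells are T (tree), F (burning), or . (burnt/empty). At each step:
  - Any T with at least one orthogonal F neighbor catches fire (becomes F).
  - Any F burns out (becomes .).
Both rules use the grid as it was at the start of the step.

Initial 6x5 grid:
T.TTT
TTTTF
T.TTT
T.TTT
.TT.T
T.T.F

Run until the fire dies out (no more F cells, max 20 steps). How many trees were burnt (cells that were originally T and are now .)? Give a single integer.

Step 1: +4 fires, +2 burnt (F count now 4)
Step 2: +4 fires, +4 burnt (F count now 4)
Step 3: +4 fires, +4 burnt (F count now 4)
Step 4: +2 fires, +4 burnt (F count now 2)
Step 5: +3 fires, +2 burnt (F count now 3)
Step 6: +3 fires, +3 burnt (F count now 3)
Step 7: +0 fires, +3 burnt (F count now 0)
Fire out after step 7
Initially T: 21, now '.': 29
Total burnt (originally-T cells now '.'): 20

Answer: 20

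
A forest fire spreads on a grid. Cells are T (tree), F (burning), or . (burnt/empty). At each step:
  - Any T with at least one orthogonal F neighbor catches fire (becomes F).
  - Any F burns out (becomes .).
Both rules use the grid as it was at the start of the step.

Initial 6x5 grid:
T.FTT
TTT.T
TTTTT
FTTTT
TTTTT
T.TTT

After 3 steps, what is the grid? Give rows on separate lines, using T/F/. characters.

Step 1: 5 trees catch fire, 2 burn out
  T..FT
  TTF.T
  FTTTT
  .FTTT
  FTTTT
  T.TTT
Step 2: 8 trees catch fire, 5 burn out
  T...F
  FF..T
  .FFTT
  ..FTT
  .FTTT
  F.TTT
Step 3: 5 trees catch fire, 8 burn out
  F....
  ....F
  ...FT
  ...FT
  ..FTT
  ..TTT

F....
....F
...FT
...FT
..FTT
..TTT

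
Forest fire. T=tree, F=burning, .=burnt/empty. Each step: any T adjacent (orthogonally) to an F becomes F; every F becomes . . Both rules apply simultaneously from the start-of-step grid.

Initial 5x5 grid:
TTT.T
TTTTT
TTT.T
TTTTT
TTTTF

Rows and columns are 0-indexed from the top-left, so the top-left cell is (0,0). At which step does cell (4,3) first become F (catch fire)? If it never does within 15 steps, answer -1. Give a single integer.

Step 1: cell (4,3)='F' (+2 fires, +1 burnt)
  -> target ignites at step 1
Step 2: cell (4,3)='.' (+3 fires, +2 burnt)
Step 3: cell (4,3)='.' (+3 fires, +3 burnt)
Step 4: cell (4,3)='.' (+5 fires, +3 burnt)
Step 5: cell (4,3)='.' (+3 fires, +5 burnt)
Step 6: cell (4,3)='.' (+3 fires, +3 burnt)
Step 7: cell (4,3)='.' (+2 fires, +3 burnt)
Step 8: cell (4,3)='.' (+1 fires, +2 burnt)
Step 9: cell (4,3)='.' (+0 fires, +1 burnt)
  fire out at step 9

1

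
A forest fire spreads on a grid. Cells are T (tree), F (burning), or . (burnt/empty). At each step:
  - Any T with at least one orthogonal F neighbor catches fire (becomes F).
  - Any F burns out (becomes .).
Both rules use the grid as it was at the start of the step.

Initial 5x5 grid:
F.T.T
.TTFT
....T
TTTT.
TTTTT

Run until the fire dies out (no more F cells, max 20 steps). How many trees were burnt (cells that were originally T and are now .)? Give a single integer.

Answer: 6

Derivation:
Step 1: +2 fires, +2 burnt (F count now 2)
Step 2: +4 fires, +2 burnt (F count now 4)
Step 3: +0 fires, +4 burnt (F count now 0)
Fire out after step 3
Initially T: 15, now '.': 16
Total burnt (originally-T cells now '.'): 6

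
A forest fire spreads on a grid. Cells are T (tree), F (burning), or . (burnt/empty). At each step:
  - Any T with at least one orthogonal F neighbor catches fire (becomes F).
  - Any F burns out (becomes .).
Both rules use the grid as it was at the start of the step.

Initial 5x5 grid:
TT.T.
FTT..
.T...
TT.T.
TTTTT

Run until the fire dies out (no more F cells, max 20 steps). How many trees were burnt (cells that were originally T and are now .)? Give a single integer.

Answer: 13

Derivation:
Step 1: +2 fires, +1 burnt (F count now 2)
Step 2: +3 fires, +2 burnt (F count now 3)
Step 3: +1 fires, +3 burnt (F count now 1)
Step 4: +2 fires, +1 burnt (F count now 2)
Step 5: +2 fires, +2 burnt (F count now 2)
Step 6: +1 fires, +2 burnt (F count now 1)
Step 7: +2 fires, +1 burnt (F count now 2)
Step 8: +0 fires, +2 burnt (F count now 0)
Fire out after step 8
Initially T: 14, now '.': 24
Total burnt (originally-T cells now '.'): 13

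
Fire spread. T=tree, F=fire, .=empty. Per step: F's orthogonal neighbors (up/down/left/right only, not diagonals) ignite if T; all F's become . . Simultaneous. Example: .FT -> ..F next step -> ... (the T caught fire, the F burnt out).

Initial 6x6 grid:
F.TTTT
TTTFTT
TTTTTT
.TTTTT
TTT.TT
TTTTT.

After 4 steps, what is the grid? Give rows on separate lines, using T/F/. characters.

Step 1: 5 trees catch fire, 2 burn out
  ..TFTT
  FTF.FT
  TTTFTT
  .TTTTT
  TTT.TT
  TTTTT.
Step 2: 8 trees catch fire, 5 burn out
  ..F.FT
  .F...F
  FTF.FT
  .TTFTT
  TTT.TT
  TTTTT.
Step 3: 5 trees catch fire, 8 burn out
  .....F
  ......
  .F...F
  .TF.FT
  TTT.TT
  TTTTT.
Step 4: 4 trees catch fire, 5 burn out
  ......
  ......
  ......
  .F...F
  TTF.FT
  TTTTT.

......
......
......
.F...F
TTF.FT
TTTTT.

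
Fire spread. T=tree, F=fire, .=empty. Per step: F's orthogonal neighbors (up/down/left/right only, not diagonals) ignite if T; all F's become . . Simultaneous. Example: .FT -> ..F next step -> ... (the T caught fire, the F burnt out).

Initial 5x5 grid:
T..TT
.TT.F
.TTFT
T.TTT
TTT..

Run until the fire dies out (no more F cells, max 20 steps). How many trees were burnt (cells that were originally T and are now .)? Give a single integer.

Answer: 14

Derivation:
Step 1: +4 fires, +2 burnt (F count now 4)
Step 2: +5 fires, +4 burnt (F count now 5)
Step 3: +2 fires, +5 burnt (F count now 2)
Step 4: +1 fires, +2 burnt (F count now 1)
Step 5: +1 fires, +1 burnt (F count now 1)
Step 6: +1 fires, +1 burnt (F count now 1)
Step 7: +0 fires, +1 burnt (F count now 0)
Fire out after step 7
Initially T: 15, now '.': 24
Total burnt (originally-T cells now '.'): 14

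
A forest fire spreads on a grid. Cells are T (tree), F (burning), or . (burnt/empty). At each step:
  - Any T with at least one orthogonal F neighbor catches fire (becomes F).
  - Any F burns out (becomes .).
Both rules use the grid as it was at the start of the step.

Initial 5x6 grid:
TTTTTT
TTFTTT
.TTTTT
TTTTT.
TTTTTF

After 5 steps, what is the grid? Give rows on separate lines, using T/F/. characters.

Step 1: 5 trees catch fire, 2 burn out
  TTFTTT
  TF.FTT
  .TFTTT
  TTTTT.
  TTTTF.
Step 2: 9 trees catch fire, 5 burn out
  TF.FTT
  F...FT
  .F.FTT
  TTFTF.
  TTTF..
Step 3: 7 trees catch fire, 9 burn out
  F...FT
  .....F
  ....FT
  TF.F..
  TTF...
Step 4: 4 trees catch fire, 7 burn out
  .....F
  ......
  .....F
  F.....
  TF....
Step 5: 1 trees catch fire, 4 burn out
  ......
  ......
  ......
  ......
  F.....

......
......
......
......
F.....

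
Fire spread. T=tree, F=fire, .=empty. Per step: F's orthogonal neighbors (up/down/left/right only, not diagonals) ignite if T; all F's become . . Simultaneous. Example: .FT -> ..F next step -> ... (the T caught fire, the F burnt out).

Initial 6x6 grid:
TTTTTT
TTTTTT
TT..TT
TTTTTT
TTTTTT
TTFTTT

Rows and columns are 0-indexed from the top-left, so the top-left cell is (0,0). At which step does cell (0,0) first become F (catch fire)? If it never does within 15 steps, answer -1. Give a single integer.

Step 1: cell (0,0)='T' (+3 fires, +1 burnt)
Step 2: cell (0,0)='T' (+5 fires, +3 burnt)
Step 3: cell (0,0)='T' (+5 fires, +5 burnt)
Step 4: cell (0,0)='T' (+4 fires, +5 burnt)
Step 5: cell (0,0)='T' (+4 fires, +4 burnt)
Step 6: cell (0,0)='T' (+5 fires, +4 burnt)
Step 7: cell (0,0)='F' (+5 fires, +5 burnt)
  -> target ignites at step 7
Step 8: cell (0,0)='.' (+2 fires, +5 burnt)
Step 9: cell (0,0)='.' (+0 fires, +2 burnt)
  fire out at step 9

7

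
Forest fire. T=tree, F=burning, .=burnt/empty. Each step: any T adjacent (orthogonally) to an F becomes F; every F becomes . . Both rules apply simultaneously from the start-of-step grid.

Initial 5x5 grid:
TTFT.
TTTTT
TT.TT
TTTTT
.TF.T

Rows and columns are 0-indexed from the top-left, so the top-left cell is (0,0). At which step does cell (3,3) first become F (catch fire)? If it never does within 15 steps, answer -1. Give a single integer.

Step 1: cell (3,3)='T' (+5 fires, +2 burnt)
Step 2: cell (3,3)='F' (+5 fires, +5 burnt)
  -> target ignites at step 2
Step 3: cell (3,3)='.' (+6 fires, +5 burnt)
Step 4: cell (3,3)='.' (+3 fires, +6 burnt)
Step 5: cell (3,3)='.' (+0 fires, +3 burnt)
  fire out at step 5

2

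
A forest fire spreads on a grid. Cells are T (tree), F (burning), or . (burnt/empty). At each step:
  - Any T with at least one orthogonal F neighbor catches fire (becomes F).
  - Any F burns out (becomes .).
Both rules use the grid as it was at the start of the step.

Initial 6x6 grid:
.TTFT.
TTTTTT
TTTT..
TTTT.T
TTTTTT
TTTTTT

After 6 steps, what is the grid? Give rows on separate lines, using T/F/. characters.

Step 1: 3 trees catch fire, 1 burn out
  .TF.F.
  TTTFTT
  TTTT..
  TTTT.T
  TTTTTT
  TTTTTT
Step 2: 4 trees catch fire, 3 burn out
  .F....
  TTF.FT
  TTTF..
  TTTT.T
  TTTTTT
  TTTTTT
Step 3: 4 trees catch fire, 4 burn out
  ......
  TF...F
  TTF...
  TTTF.T
  TTTTTT
  TTTTTT
Step 4: 4 trees catch fire, 4 burn out
  ......
  F.....
  TF....
  TTF..T
  TTTFTT
  TTTTTT
Step 5: 5 trees catch fire, 4 burn out
  ......
  ......
  F.....
  TF...T
  TTF.FT
  TTTFTT
Step 6: 5 trees catch fire, 5 burn out
  ......
  ......
  ......
  F....T
  TF...F
  TTF.FT

......
......
......
F....T
TF...F
TTF.FT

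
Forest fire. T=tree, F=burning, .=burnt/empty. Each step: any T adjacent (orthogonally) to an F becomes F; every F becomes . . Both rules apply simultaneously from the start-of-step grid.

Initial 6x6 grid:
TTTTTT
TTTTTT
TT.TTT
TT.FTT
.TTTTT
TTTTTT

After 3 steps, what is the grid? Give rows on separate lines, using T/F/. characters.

Step 1: 3 trees catch fire, 1 burn out
  TTTTTT
  TTTTTT
  TT.FTT
  TT..FT
  .TTFTT
  TTTTTT
Step 2: 6 trees catch fire, 3 burn out
  TTTTTT
  TTTFTT
  TT..FT
  TT...F
  .TF.FT
  TTTFTT
Step 3: 8 trees catch fire, 6 burn out
  TTTFTT
  TTF.FT
  TT...F
  TT....
  .F...F
  TTF.FT

TTTFTT
TTF.FT
TT...F
TT....
.F...F
TTF.FT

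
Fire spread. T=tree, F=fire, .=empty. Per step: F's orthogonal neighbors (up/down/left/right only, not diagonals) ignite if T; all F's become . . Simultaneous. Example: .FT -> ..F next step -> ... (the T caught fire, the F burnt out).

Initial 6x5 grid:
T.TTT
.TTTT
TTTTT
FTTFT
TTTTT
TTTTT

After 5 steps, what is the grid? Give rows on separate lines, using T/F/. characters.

Step 1: 7 trees catch fire, 2 burn out
  T.TTT
  .TTTT
  FTTFT
  .FF.F
  FTTFT
  TTTTT
Step 2: 9 trees catch fire, 7 burn out
  T.TTT
  .TTFT
  .FF.F
  .....
  .FF.F
  FTTFT
Step 3: 7 trees catch fire, 9 burn out
  T.TFT
  .FF.F
  .....
  .....
  .....
  .FF.F
Step 4: 2 trees catch fire, 7 burn out
  T.F.F
  .....
  .....
  .....
  .....
  .....
Step 5: 0 trees catch fire, 2 burn out
  T....
  .....
  .....
  .....
  .....
  .....

T....
.....
.....
.....
.....
.....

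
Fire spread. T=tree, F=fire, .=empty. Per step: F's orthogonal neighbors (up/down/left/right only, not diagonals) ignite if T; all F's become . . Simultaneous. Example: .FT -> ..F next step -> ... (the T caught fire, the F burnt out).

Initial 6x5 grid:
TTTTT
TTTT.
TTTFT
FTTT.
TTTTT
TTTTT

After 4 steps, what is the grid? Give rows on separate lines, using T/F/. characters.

Step 1: 7 trees catch fire, 2 burn out
  TTTTT
  TTTF.
  FTF.F
  .FTF.
  FTTTT
  TTTTT
Step 2: 8 trees catch fire, 7 burn out
  TTTFT
  FTF..
  .F...
  ..F..
  .FTFT
  FTTTT
Step 3: 8 trees catch fire, 8 burn out
  FTF.F
  .F...
  .....
  .....
  ..F.F
  .FTFT
Step 4: 3 trees catch fire, 8 burn out
  .F...
  .....
  .....
  .....
  .....
  ..F.F

.F...
.....
.....
.....
.....
..F.F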